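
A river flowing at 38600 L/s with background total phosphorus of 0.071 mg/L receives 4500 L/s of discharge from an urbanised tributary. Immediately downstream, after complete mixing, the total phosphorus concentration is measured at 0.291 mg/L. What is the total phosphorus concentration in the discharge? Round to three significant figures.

2.18 mg/L

Mass balance: 38600·0.07100 + 4500·Cₑ = 43100·0.2910
→ Cₑ = (43100·0.2910 − 38600·0.07100) / 4500 = 2.178 mg/L.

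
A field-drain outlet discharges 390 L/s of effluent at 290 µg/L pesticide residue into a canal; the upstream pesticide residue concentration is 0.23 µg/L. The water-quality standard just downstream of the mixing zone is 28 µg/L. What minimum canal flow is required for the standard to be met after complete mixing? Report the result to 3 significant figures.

3680 L/s

Set C_mix = 28: (Q·0.2300 + 390.0·290.0) / (Q + 390.0) = 28
→ Q = 390.0·(290.0 − 28)/(28 − 0.2300) = 3680 L/s.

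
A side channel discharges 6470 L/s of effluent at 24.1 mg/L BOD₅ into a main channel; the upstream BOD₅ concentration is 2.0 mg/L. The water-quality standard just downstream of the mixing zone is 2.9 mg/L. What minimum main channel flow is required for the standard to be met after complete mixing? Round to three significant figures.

152000 L/s

Set C_mix = 2.9: (Q·2.000 + 6470·24.10) / (Q + 6470) = 2.9
→ Q = 6470·(24.10 − 2.9)/(2.9 − 2.000) = 152400 L/s.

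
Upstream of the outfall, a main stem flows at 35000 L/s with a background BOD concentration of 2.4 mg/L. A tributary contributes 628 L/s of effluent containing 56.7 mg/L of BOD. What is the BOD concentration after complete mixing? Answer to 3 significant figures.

3.36 mg/L

Mixed concentration C = ΣQC/ΣQ = (35000·2.400 + 628.0·56.70) / 35630 = 119600/35630 = 3.357 mg/L.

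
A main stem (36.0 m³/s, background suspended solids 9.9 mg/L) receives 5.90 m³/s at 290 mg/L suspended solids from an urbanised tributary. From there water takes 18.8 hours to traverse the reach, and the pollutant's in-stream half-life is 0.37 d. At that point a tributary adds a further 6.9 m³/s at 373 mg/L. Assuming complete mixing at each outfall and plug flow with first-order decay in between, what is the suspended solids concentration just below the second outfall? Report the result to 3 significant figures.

62.5 mg/L

Mixed concentration C = ΣQC/ΣQ = (36.00·9.900 + 5.900·290.0) / 41.90 = 2067/41.90 = 49.34 mg/L; combined flow 41.90 m³/s.
Half-life 0.37 d → k = ln 2 / 0.37 = 1.873 d⁻¹.
Decay over the reach: 49.34·exp(−kt) = 49.34·0.2305 = 11.37 mg/L.
At the second outfall, C = (41.90·11.37 + 6.900·373.0) / (41.90 + 6.900) = 62.51 mg/L.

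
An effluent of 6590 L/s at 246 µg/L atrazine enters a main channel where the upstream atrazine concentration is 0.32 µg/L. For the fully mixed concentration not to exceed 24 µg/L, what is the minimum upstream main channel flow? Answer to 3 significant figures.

61800 L/s

Set C_mix = 24: (Q·0.3200 + 6590·246.0) / (Q + 6590) = 24
→ Q = 6590·(246.0 − 24)/(24 − 0.3200) = 61780 L/s.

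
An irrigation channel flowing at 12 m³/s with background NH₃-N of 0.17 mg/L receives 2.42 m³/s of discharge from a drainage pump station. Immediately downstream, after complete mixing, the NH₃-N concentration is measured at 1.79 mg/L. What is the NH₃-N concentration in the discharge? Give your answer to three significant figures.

9.82 mg/L

Mass balance: 12.00·0.1700 + 2.420·Cₑ = 14.42·1.790
→ Cₑ = (14.42·1.790 − 12.00·0.1700) / 2.420 = 9.823 mg/L.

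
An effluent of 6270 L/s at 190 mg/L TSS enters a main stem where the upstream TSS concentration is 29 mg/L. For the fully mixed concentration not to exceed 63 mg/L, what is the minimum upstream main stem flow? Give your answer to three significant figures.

Set C_mix = 63: (Q·29.00 + 6270·190.0) / (Q + 6270) = 63
→ Q = 6270·(190.0 − 63)/(63 − 29.00) = 23420 L/s.

23400 L/s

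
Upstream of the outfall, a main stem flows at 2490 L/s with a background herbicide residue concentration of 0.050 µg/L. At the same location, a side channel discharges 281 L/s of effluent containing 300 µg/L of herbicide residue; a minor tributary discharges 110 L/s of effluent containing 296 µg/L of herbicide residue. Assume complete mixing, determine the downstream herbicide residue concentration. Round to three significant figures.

After mixing, C = (2490·0.05000 + 281.0·300.0 + 110.0·296.0) / 2881 = 117000/2881 = 40.61 µg/L.

40.6 µg/L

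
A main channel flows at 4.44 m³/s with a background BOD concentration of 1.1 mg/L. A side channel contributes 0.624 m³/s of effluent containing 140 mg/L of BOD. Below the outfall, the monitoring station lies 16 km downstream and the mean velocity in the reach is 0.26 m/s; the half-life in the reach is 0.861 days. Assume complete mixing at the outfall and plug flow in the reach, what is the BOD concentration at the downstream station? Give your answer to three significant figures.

Mass balance: C = (4.440·1.100 + 0.6240·140.0) / 5.064 = 92.24/5.064 = 18.22 mg/L.
Travel time t = 16·1000 / 0.26 = 61540 s = 17.09 h.
Half-life 0.861 d → k = ln 2 / 0.861 = 0.8050 d⁻¹.
After decay, C = 18.22 × e^(−kt) = 18.22 × 0.5636 = 10.27 mg/L.

10.3 mg/L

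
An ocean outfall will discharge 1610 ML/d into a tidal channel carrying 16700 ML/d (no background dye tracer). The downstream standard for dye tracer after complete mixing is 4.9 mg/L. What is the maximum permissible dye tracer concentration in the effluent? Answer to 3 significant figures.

55.7 mg/L

At the limit, (Qr·Cr + Qe·Cₑ)/(Qr + Qe) = 4.9:
Cₑ = (18310·4.9 − 16700·0) / 1610 = 55.73 mg/L.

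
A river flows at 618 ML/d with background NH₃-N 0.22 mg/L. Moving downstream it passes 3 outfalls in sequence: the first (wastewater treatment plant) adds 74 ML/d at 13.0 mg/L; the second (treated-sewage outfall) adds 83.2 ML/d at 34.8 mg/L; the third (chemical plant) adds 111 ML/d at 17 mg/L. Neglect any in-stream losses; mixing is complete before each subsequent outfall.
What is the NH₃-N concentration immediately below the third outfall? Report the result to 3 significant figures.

6.64 mg/L

After outfall 1: Q = 618.0 + 74.00 = 692.0 ML/d; C = (618.0·0.2200 + 74.00·13.00)/692.0 = 1.587 mg/L.
After outfall 2: Q = 692.0 + 83.20 = 775.2 ML/d; C = (692.0·1.587 + 83.20·34.80)/775.2 = 5.151 mg/L.
After outfall 3: Q = 775.2 + 111.0 = 886.2 ML/d; C = (775.2·5.151 + 111.0·17.00)/886.2 = 6.635 mg/L.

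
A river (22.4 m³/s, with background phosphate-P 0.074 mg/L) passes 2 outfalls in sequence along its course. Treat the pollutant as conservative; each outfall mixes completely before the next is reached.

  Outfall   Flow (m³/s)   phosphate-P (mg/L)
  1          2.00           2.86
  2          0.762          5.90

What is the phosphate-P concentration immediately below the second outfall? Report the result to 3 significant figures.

Below outfall 1: Q → 24.40 m³/s, C = (22.40·0.07400 + 2.000·2.860)/24.40 = 0.3024 mg/L.
Below outfall 2: Q → 25.16 m³/s, C = (24.40·0.3024 + 0.7620·5.900)/25.16 = 0.4719 mg/L.

0.472 mg/L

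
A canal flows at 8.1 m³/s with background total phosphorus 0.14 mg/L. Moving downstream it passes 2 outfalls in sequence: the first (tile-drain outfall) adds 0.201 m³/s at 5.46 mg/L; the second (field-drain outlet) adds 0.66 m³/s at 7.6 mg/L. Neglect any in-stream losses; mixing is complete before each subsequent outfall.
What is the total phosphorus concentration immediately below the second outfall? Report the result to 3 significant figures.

0.809 mg/L

Outfall 1: combined Q = 8.301 m³/s; C = (8.100·0.1400 + 0.2010·5.460)/8.301 = 0.2688 mg/L.
Outfall 2: combined Q = 8.961 m³/s; C = (8.301·0.2688 + 0.6600·7.600)/8.961 = 0.8088 mg/L.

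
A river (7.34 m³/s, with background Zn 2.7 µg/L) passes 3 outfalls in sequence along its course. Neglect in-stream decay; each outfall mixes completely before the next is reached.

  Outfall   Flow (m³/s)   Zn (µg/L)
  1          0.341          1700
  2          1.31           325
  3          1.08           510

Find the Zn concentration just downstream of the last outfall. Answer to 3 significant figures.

156 µg/L

After outfall 1: Q = 7.340 + 0.3410 = 7.681 m³/s; C = (7.340·2.700 + 0.3410·1700)/7.681 = 78.05 µg/L.
After outfall 2: Q = 7.681 + 1.310 = 8.991 m³/s; C = (7.681·78.05 + 1.310·325.0)/8.991 = 114.0 µg/L.
After outfall 3: Q = 8.991 + 1.080 = 10.07 m³/s; C = (8.991·114.0 + 1.080·510.0)/10.07 = 156.5 µg/L.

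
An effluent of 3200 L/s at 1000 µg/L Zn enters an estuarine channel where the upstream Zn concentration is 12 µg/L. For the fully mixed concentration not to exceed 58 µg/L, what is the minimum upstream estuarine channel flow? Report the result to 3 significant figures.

65500 L/s

Set C_mix = 58: (Q·12.00 + 3200·1000) / (Q + 3200) = 58
→ Q = 3200·(1000 − 58)/(58 − 12.00) = 65530 L/s.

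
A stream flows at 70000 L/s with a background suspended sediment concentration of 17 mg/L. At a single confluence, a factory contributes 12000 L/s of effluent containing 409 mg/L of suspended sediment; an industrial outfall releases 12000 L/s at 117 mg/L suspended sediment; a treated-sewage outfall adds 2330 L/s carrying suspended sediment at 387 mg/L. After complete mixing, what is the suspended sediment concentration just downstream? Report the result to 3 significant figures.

87.2 mg/L

Conservation of mass: C = (70000·17.00 + 12000·409.0 + 12000·117.0 + 2330·387.0) / 96330 = 8404000/96330 = 87.24 mg/L.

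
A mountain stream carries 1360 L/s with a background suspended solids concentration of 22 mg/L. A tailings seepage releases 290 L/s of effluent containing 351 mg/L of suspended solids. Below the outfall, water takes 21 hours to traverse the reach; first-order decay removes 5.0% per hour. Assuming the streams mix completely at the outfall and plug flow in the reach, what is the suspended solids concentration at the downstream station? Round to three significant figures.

27.2 mg/L

Mixed concentration C = ΣQC/ΣQ = (1360·22.00 + 290.0·351.0) / 1650 = 131700/1650 = 79.82 mg/L.
5.0%/h lost → k = −ln(1 − 0.05) = 0.05129 h⁻¹.
First-order decay: C = 79.82·exp(−k·t) = 79.82·0.3406 = 27.19 mg/L.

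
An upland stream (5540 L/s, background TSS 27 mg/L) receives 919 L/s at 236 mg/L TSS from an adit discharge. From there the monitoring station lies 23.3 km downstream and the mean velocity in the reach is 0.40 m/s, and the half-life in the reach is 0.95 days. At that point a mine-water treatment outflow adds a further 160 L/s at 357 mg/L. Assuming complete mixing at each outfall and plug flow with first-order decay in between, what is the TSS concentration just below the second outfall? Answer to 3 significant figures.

42.5 mg/L

Flow-weighted average: C = (5540·27.00 + 919.0·236.0) / 6459 = 366500/6459 = 56.74 mg/L; combined flow 6459 L/s.
Travel time t = 23.3·1000 / 0.40 = 58250 s = 16.18 h.
Half-life 0.95 d → k = ln 2 / 0.95 = 0.7296 d⁻¹.
After decay, C = 56.74 × e^(−kt) = 56.74 × 0.6115 = 34.69 mg/L.
At the second outfall, C = (6459·34.69 + 160.0·357.0) / (6459 + 160.0) = 42.48 mg/L.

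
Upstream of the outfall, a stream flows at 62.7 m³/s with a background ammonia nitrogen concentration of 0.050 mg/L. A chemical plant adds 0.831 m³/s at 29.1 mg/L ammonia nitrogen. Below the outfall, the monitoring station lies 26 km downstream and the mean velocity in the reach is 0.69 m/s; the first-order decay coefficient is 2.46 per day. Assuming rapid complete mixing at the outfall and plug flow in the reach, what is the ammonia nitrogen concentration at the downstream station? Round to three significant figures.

Conservation of mass: C = (62.70·0.05000 + 0.8310·29.10) / 63.53 = 27.32/63.53 = 0.4300 mg/L.
Travel time t = 26·1000 / 0.69 = 37680 s = 10.47 h.
Decay over the reach: 0.4300·exp(−kt) = 0.4300·0.3420 = 0.1471 mg/L.

0.147 mg/L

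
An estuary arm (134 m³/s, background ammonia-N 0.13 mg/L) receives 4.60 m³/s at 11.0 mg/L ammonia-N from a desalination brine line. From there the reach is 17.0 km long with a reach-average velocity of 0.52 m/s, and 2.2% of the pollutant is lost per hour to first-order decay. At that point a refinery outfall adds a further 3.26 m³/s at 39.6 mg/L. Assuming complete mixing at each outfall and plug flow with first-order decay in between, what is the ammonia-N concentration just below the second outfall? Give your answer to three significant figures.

1.30 mg/L

Conservation of mass: C = (134.0·0.1300 + 4.600·11.00) / 138.6 = 68.02/138.6 = 0.4908 mg/L; combined flow 138.6 m³/s.
Travel time t = 17.0·1000 / 0.52 = 32690 s = 9.081 h.
2.2%/h lost → k = −ln(1 − 0.022) = 0.02225 h⁻¹.
First-order decay: C = 0.4908·exp(−k·t) = 0.4908·0.8171 = 0.4010 mg/L.
Second outfall: C = (138.6·0.4010 + 3.260·39.60)/141.9 = 1.302 mg/L.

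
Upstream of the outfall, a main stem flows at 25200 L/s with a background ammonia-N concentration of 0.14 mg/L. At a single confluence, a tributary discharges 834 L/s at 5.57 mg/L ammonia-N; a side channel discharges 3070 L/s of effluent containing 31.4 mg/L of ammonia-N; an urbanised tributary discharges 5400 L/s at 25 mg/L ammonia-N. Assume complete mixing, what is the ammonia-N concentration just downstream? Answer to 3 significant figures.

6.94 mg/L

Mixed concentration C = ΣQC/ΣQ = (25200·0.1400 + 834.0·5.570 + 3070·31.40 + 5400·25.00) / 34500 = 239600/34500 = 6.943 mg/L.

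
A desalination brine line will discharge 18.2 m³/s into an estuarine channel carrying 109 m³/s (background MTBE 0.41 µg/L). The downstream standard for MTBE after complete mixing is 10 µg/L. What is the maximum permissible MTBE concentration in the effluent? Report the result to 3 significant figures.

67.4 µg/L

At the limit, (Qr·Cr + Qe·Cₑ)/(Qr + Qe) = 10:
Cₑ = (127.2·10 − 109.0·0.4100) / 18.20 = 67.43 µg/L.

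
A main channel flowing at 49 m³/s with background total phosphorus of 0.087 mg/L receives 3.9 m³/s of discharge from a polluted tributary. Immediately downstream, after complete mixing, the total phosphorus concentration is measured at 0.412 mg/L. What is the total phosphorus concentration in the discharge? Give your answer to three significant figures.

Mass balance: 49.00·0.08700 + 3.900·Cₑ = 52.90·0.4120
→ Cₑ = (52.90·0.4120 − 49.00·0.08700) / 3.900 = 4.495 mg/L.

4.50 mg/L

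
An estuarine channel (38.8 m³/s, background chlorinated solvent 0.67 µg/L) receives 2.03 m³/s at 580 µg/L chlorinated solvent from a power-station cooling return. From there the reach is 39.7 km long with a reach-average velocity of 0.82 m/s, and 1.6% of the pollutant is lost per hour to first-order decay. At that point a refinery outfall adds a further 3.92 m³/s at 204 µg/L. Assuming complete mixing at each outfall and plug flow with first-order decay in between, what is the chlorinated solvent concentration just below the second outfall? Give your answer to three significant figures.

39.5 µg/L

Flow-weighted average: C = (38.80·0.6700 + 2.030·580.0) / 40.83 = 1203/40.83 = 29.47 µg/L; combined flow 40.83 m³/s.
Travel time t = 39.7·1000 / 0.82 = 48410 s = 13.45 h.
1.6%/h lost → k = −ln(1 − 0.016) = 0.01613 h⁻¹.
Applying C = C₀e^(−kt): 29.47 × 0.8050 = 23.73 µg/L.
At the second outfall, C = (40.83·23.73 + 3.920·204.0) / (40.83 + 3.920) = 39.52 µg/L.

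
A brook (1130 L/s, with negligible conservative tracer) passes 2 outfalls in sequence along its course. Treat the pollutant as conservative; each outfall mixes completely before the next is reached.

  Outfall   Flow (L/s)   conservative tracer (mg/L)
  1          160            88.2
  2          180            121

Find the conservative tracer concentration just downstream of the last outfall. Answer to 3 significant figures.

24.4 mg/L

After outfall 1: Q = 1130 + 160.0 = 1290 L/s; C = (1130·0 + 160.0·88.20)/1290 = 10.94 mg/L.
After outfall 2: Q = 1290 + 180.0 = 1470 L/s; C = (1290·10.94 + 180.0·121.0)/1470 = 24.42 mg/L.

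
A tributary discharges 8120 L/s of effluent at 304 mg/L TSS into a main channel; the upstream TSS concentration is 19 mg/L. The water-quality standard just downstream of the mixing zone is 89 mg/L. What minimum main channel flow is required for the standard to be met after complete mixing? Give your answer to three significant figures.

Set C_mix = 89: (Q·19.00 + 8120·304.0) / (Q + 8120) = 89
→ Q = 8120·(304.0 − 89)/(89 − 19.00) = 24940 L/s.

24900 L/s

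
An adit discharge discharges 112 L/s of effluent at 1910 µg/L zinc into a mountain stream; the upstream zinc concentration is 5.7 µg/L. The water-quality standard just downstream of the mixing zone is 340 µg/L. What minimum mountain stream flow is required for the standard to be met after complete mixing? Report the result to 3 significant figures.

Set C_mix = 340: (Q·5.700 + 112.0·1910) / (Q + 112.0) = 340
→ Q = 112.0·(1910 − 340)/(340 − 5.700) = 526.0 L/s.

526 L/s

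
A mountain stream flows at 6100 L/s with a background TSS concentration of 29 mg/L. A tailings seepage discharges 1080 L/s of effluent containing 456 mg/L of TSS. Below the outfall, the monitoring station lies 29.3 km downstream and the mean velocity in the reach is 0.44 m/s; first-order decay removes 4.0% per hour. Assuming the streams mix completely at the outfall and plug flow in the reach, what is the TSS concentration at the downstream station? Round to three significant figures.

43.8 mg/L

After mixing, C = (6100·29.00 + 1080·456.0) / 7180 = 669400/7180 = 93.23 mg/L.
Travel time t = 29.3·1000 / 0.44 = 66590 s = 18.50 h.
4.0%/h lost → k = −ln(1 − 0.04) = 0.04082 h⁻¹.
Applying C = C₀e^(−kt): 93.23 × 0.4700 = 43.81 mg/L.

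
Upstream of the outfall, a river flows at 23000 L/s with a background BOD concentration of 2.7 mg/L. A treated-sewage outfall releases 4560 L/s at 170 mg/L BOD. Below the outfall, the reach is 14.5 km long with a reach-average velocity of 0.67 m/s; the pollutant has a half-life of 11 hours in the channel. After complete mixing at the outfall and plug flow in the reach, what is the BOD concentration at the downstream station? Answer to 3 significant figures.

After mixing, C = (23000·2.700 + 4560·170.0) / 27560 = 837300/27560 = 30.38 mg/L.
Travel time t = 14.5·1000 / 0.67 = 21640 s = 6.012 h.
Half-life 11 h → k = ln 2 / 11 = 0.06301 h⁻¹ = 1.512 d⁻¹.
First-order decay: C = 30.38·exp(−k·t) = 30.38·0.6847 = 20.80 mg/L.

20.8 mg/L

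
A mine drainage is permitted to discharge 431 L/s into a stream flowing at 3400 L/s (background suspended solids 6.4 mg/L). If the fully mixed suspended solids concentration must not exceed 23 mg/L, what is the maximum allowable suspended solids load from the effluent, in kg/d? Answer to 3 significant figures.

5730 kg/d

Mass balance at the limit: 3400·6.400 + 431.0·Cₑ = 3831·23 → Cₑ = 154.0 mg/L.
431.0 L/s = 0.4310 m³/s. Load = 0.4310 m³/s × 154.0 g/m³ × 86 400 s/d = 5733 kg/d.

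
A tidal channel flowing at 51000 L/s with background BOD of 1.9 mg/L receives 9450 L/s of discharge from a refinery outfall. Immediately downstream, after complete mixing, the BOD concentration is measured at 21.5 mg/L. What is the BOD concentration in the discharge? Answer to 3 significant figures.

Mass balance: 51000·1.900 + 9450·Cₑ = 60450·21.50
→ Cₑ = (60450·21.50 − 51000·1.900) / 9450 = 127.3 mg/L.

127 mg/L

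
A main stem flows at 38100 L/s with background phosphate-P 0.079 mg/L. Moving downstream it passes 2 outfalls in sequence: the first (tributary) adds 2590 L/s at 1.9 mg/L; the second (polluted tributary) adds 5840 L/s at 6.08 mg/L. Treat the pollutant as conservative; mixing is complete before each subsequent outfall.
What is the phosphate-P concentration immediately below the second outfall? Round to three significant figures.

Outfall 1: combined Q = 40690 L/s; C = (38100·0.07900 + 2590·1.900)/40690 = 0.1949 mg/L.
Outfall 2: combined Q = 46530 L/s; C = (40690·0.1949 + 5840·6.080)/46530 = 0.9336 mg/L.

0.934 mg/L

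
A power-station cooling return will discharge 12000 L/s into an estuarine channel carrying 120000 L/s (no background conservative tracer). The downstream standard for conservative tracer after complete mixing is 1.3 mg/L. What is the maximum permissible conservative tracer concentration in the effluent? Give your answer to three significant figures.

14.3 mg/L

At the limit, (Qr·Cr + Qe·Cₑ)/(Qr + Qe) = 1.3:
Cₑ = (132000·1.3 − 120000·0) / 12000 = 14.30 mg/L.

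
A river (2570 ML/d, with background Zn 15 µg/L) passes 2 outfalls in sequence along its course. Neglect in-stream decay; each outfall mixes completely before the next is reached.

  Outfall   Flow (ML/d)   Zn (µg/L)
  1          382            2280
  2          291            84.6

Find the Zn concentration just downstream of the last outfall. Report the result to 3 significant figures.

Below outfall 1: Q → 2952 ML/d, C = (2570·15.00 + 382.0·2280)/2952 = 308.1 µg/L.
Below outfall 2: Q → 3243 ML/d, C = (2952·308.1 + 291.0·84.60)/3243 = 288.0 µg/L.

288 µg/L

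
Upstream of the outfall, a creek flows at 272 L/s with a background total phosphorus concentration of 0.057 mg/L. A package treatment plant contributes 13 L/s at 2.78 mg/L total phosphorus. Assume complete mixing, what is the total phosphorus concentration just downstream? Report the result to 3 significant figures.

Mass balance: C = (272.0·0.05700 + 13.00·2.780) / 285.0 = 51.64/285.0 = 0.1812 mg/L.

0.181 mg/L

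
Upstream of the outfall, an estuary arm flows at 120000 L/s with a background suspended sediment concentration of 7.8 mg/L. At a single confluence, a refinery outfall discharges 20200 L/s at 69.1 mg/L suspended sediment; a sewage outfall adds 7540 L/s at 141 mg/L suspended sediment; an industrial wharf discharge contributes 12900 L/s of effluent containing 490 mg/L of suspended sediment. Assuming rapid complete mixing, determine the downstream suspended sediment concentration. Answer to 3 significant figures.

60.5 mg/L

Conservation of mass: C = (120000·7.800 + 20200·69.10 + 7540·141.0 + 12900·490.0) / 160600 = 9716000/160600 = 60.48 mg/L.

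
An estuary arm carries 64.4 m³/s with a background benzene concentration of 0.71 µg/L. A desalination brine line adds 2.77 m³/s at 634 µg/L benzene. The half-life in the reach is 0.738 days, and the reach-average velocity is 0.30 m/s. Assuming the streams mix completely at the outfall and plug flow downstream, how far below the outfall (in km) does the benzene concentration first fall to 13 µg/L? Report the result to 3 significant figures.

20.0 km

Mass balance: C = (64.40·0.7100 + 2.770·634.0) / 67.17 = 1802/67.17 = 26.83 µg/L.
Half-life 0.738 d → k = ln 2 / 0.738 = 0.9392 d⁻¹.
Set 26.83·exp(−k·t) = 13 → t = ln(26.83/13)/k = 66640 s = 18.51 h.
Distance = v·t = 0.30·66640 = 19990 m = 19.99 km.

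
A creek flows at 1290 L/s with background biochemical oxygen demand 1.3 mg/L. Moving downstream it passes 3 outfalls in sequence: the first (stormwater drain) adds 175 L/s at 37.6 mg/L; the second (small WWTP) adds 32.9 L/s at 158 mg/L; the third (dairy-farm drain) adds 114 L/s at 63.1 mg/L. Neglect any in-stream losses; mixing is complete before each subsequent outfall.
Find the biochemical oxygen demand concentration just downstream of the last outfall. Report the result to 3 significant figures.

12.8 mg/L

After outfall 1: Q = 1290 + 175.0 = 1465 L/s; C = (1290·1.300 + 175.0·37.60)/1465 = 5.636 mg/L.
After outfall 2: Q = 1465 + 32.90 = 1498 L/s; C = (1465·5.636 + 32.90·158.0)/1498 = 8.983 mg/L.
After outfall 3: Q = 1498 + 114.0 = 1612 L/s; C = (1498·8.983 + 114.0·63.10)/1612 = 12.81 mg/L.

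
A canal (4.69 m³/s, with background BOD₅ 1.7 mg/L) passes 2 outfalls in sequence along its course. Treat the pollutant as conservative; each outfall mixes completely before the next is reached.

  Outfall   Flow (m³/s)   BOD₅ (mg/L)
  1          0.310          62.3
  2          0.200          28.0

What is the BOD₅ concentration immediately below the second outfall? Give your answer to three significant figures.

6.32 mg/L

Below outfall 1: Q → 5.000 m³/s, C = (4.690·1.700 + 0.3100·62.30)/5.000 = 5.457 mg/L.
Below outfall 2: Q → 5.200 m³/s, C = (5.000·5.457 + 0.2000·28.00)/5.200 = 6.324 mg/L.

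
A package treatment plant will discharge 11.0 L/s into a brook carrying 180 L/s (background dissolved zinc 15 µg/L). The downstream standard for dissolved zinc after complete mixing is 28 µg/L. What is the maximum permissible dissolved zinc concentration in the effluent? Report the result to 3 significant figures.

241 µg/L

At the limit, (Qr·Cr + Qe·Cₑ)/(Qr + Qe) = 28:
Cₑ = (191.0·28 − 180.0·15.00) / 11.00 = 240.7 µg/L.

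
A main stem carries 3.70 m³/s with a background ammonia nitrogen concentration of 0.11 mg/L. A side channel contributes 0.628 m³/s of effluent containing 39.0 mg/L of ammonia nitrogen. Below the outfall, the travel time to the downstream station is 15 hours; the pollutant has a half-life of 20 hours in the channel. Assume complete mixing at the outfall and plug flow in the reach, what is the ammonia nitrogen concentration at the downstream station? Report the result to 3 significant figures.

3.42 mg/L

Flow-weighted average: C = (3.700·0.1100 + 0.6280·39.00) / 4.328 = 24.90/4.328 = 5.753 mg/L.
Half-life 20 h → k = ln 2 / 20 = 0.03466 h⁻¹ = 0.8318 d⁻¹.
After decay, C = 5.753 × e^(−kt) = 5.753 × 0.5946 = 3.421 mg/L.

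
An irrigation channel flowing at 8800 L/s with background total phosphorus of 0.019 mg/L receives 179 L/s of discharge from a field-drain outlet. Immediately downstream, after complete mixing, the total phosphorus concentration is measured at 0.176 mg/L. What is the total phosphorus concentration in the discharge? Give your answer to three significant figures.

Mass balance: 8800·0.01900 + 179.0·Cₑ = 8979·0.1760
→ Cₑ = (8979·0.1760 − 8800·0.01900) / 179.0 = 7.894 mg/L.

7.89 mg/L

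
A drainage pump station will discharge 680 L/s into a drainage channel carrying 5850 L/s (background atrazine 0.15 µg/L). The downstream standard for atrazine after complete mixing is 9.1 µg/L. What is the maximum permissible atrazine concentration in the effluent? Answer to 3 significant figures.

86.1 µg/L

At the limit, (Qr·Cr + Qe·Cₑ)/(Qr + Qe) = 9.1:
Cₑ = (6530·9.1 − 5850·0.1500) / 680.0 = 86.10 µg/L.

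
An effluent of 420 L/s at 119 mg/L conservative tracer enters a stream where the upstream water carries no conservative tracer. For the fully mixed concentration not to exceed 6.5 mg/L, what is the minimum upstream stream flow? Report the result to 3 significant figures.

7270 L/s

Set C_mix = 6.5: (Q·0 + 420.0·119.0) / (Q + 420.0) = 6.5
→ Q = 420.0·(119.0 − 6.5)/(6.5 − 0) = 7269 L/s.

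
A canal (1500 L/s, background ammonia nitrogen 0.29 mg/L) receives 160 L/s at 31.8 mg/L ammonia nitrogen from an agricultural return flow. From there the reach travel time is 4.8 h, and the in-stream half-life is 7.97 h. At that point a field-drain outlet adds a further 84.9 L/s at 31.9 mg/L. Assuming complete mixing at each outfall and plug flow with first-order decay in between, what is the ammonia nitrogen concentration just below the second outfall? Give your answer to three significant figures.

3.64 mg/L

Flow-weighted average: C = (1500·0.2900 + 160.0·31.80) / 1660 = 5523/1660 = 3.327 mg/L; combined flow 1660 L/s.
Half-life 7.97 h → k = ln 2 / 7.97 = 0.08697 h⁻¹ = 2.087 d⁻¹.
First-order decay: C = 3.327·exp(−k·t) = 3.327·0.6587 = 2.192 mg/L.
At the second outfall, C = (1660·2.192 + 84.90·31.90) / (1660 + 84.90) = 3.637 mg/L.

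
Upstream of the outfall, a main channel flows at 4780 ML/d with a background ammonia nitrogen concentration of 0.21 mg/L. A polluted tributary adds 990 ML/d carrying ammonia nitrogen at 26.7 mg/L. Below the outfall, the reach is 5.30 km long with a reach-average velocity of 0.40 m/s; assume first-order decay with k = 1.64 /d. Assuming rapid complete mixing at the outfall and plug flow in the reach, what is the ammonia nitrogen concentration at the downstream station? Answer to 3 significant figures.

3.70 mg/L

Mixed concentration C = ΣQC/ΣQ = (4780·0.2100 + 990.0·26.70) / 5770 = 27440/5770 = 4.755 mg/L.
Travel time t = 5.30·1000 / 0.40 = 13250 s = 3.681 h.
First-order decay: C = 4.755·exp(−k·t) = 4.755·0.7776 = 3.698 mg/L.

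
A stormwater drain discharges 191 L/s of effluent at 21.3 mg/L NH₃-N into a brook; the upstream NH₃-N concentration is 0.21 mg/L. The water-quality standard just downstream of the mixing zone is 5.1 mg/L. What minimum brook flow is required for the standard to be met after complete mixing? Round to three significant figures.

633 L/s

Set C_mix = 5.1: (Q·0.2100 + 191.0·21.30) / (Q + 191.0) = 5.1
→ Q = 191.0·(21.30 − 5.1)/(5.1 − 0.2100) = 632.8 L/s.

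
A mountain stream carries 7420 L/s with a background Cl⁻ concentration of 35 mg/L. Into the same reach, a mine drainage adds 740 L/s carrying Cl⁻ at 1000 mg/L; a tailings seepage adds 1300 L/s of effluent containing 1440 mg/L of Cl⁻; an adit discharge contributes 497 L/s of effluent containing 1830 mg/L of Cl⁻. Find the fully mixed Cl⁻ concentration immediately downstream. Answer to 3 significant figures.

380 mg/L

Conservation of mass: C = (7420·35.00 + 740.0·1000 + 1300·1440 + 497.0·1830) / 9957 = 3781000/9957 = 379.8 mg/L.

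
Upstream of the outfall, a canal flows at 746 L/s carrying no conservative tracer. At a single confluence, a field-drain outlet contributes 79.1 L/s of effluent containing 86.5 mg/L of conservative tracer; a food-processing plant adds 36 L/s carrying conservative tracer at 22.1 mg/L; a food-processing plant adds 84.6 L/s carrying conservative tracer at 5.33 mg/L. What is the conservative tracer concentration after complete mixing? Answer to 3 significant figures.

8.55 mg/L

Mass balance: C = (746.0·0 + 79.10·86.50 + 36.00·22.10 + 84.60·5.330) / 945.7 = 8089/945.7 = 8.553 mg/L.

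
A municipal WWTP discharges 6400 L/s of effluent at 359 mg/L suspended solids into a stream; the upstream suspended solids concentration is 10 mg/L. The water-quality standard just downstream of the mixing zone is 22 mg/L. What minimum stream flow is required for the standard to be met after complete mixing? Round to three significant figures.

Set C_mix = 22: (Q·10.00 + 6400·359.0) / (Q + 6400) = 22
→ Q = 6400·(359.0 − 22)/(22 − 10.00) = 179700 L/s.

180000 L/s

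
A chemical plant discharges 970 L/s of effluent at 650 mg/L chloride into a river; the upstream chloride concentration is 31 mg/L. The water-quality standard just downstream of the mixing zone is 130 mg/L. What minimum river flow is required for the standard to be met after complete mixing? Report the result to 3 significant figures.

Set C_mix = 130: (Q·31.00 + 970.0·650.0) / (Q + 970.0) = 130
→ Q = 970.0·(650.0 − 130)/(130 − 31.00) = 5095 L/s.

5090 L/s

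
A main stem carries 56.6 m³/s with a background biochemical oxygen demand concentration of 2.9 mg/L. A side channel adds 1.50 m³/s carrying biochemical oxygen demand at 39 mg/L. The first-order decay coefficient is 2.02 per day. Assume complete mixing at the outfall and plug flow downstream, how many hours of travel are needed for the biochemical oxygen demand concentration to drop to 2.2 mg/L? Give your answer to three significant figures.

Conservation of mass: C = (56.60·2.900 + 1.500·39.00) / 58.10 = 222.6/58.10 = 3.832 mg/L.
3.832·exp(−k·t) = 2.2 → t = ln(3.832/2.2)/k = 23740 s = 6.593 h.

6.59 h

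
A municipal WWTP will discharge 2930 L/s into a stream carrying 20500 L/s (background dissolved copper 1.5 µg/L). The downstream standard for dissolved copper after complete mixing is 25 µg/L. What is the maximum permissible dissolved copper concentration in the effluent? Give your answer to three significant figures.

189 µg/L

At the limit, (Qr·Cr + Qe·Cₑ)/(Qr + Qe) = 25:
Cₑ = (23430·25 − 20500·1.500) / 2930 = 189.4 µg/L.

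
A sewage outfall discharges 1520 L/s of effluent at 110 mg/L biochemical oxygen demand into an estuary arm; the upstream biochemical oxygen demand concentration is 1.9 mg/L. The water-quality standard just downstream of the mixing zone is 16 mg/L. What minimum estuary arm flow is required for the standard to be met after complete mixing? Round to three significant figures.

10100 L/s

Set C_mix = 16: (Q·1.900 + 1520·110.0) / (Q + 1520) = 16
→ Q = 1520·(110.0 − 16)/(16 − 1.900) = 10130 L/s.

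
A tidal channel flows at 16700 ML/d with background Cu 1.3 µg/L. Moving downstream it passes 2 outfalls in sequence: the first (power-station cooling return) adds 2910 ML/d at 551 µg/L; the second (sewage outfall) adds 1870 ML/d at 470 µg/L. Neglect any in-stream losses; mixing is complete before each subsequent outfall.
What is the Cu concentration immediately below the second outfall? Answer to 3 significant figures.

After outfall 1: Q = 16700 + 2910 = 19610 ML/d; C = (16700·1.300 + 2910·551.0)/19610 = 82.87 µg/L.
After outfall 2: Q = 19610 + 1870 = 21480 ML/d; C = (19610·82.87 + 1870·470.0)/21480 = 116.6 µg/L.

117 µg/L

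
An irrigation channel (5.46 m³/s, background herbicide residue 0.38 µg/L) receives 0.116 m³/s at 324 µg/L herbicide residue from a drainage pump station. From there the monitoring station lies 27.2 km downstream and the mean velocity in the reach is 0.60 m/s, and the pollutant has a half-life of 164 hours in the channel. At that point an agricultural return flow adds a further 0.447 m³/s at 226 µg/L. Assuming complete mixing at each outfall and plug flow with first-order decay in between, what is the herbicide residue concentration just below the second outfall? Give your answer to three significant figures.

23.0 µg/L

Conservation of mass: C = (5.460·0.3800 + 0.1160·324.0) / 5.576 = 39.66/5.576 = 7.112 µg/L; combined flow 5.576 m³/s.
Travel time t = 27.2·1000 / 0.60 = 45330 s = 12.59 h.
Half-life 164 h → k = ln 2 / 164 = 0.004227 h⁻¹ = 0.1014 d⁻¹.
Applying C = C₀e^(−kt): 7.112 × 0.9482 = 6.744 µg/L.
At the second outfall, C = (5.576·6.744 + 0.4470·226.0) / (5.576 + 0.4470) = 23.02 µg/L.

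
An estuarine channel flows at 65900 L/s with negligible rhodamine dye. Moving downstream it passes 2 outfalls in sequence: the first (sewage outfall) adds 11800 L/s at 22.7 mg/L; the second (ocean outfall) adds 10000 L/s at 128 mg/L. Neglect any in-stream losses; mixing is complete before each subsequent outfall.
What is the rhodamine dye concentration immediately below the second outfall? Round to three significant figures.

Below outfall 1: Q → 77700 L/s, C = (65900·0 + 11800·22.70)/77700 = 3.447 mg/L.
Below outfall 2: Q → 87700 L/s, C = (77700·3.447 + 10000·128.0)/87700 = 17.65 mg/L.

17.6 mg/L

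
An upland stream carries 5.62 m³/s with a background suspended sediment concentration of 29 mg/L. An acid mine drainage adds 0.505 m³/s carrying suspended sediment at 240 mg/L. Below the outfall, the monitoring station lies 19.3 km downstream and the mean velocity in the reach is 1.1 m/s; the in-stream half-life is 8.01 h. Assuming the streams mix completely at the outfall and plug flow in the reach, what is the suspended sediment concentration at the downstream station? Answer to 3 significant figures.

30.4 mg/L

After mixing, C = (5.620·29.00 + 0.5050·240.0) / 6.125 = 284.2/6.125 = 46.40 mg/L.
Travel time t = 19.3·1000 / 1.1 = 17550 s = 4.874 h.
Half-life 8.01 h → k = ln 2 / 8.01 = 0.08654 h⁻¹ = 2.077 d⁻¹.
Applying C = C₀e^(−kt): 46.40 × 0.6559 = 30.43 mg/L.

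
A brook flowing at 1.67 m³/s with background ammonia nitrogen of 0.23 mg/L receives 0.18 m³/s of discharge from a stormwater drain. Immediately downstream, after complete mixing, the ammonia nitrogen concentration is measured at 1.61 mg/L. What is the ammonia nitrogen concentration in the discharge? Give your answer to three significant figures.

14.4 mg/L

Mass balance: 1.670·0.2300 + 0.1800·Cₑ = 1.850·1.610
→ Cₑ = (1.850·1.610 − 1.670·0.2300) / 0.1800 = 14.41 mg/L.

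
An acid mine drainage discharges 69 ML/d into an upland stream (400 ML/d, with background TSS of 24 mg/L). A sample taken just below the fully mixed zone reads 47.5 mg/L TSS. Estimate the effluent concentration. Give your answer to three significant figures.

Mass balance: 400.0·24.00 + 69.00·Cₑ = 469.0·47.50
→ Cₑ = (469.0·47.50 − 400.0·24.00) / 69.00 = 183.7 mg/L.

184 mg/L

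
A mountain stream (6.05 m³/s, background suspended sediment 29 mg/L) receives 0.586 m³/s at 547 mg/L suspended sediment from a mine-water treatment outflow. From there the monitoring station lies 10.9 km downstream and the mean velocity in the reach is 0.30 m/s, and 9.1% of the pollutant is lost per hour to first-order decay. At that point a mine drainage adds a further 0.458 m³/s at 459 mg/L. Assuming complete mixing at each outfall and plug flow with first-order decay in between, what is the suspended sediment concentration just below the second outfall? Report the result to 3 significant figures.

Mass balance: C = (6.050·29.00 + 0.5860·547.0) / 6.636 = 496.0/6.636 = 74.74 mg/L; combined flow 6.636 m³/s.
Travel time t = 10.9·1000 / 0.30 = 36330 s = 10.09 h.
9.1%/h lost → k = −ln(1 − 0.091) = 0.09541 h⁻¹.
First-order decay: C = 74.74·exp(−k·t) = 74.74·0.3818 = 28.53 mg/L.
Second outfall: C = (6.636·28.53 + 0.4580·459.0)/7.094 = 56.33 mg/L.

56.3 mg/L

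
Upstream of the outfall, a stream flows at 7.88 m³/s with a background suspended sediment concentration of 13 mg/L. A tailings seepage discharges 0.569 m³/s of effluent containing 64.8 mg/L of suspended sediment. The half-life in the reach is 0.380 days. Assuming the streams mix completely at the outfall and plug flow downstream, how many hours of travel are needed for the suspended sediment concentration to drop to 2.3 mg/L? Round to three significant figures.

25.9 h

After mixing, C = (7.880·13.00 + 0.5690·64.80) / 8.449 = 139.3/8.449 = 16.49 mg/L.
Half-life 0.380 d → k = ln 2 / 0.380 = 1.824 d⁻¹.
16.49·exp(−k·t) = 2.3 → t = ln(16.49/2.3)/k = 93300 s = 25.92 h.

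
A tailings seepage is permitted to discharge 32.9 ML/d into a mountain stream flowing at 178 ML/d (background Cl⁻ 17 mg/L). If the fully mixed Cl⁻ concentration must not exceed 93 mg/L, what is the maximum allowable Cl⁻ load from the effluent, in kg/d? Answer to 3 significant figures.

Mass balance at the limit: 178.0·17.00 + 32.90·Cₑ = 210.9·93 → Cₑ = 504.2 mg/L.
32.90 ML/d = 0.3808 m³/s. Load = 0.3808 m³/s × 504.2 g/m³ × 86 400 s/d = 16590 kg/d.

16600 kg/d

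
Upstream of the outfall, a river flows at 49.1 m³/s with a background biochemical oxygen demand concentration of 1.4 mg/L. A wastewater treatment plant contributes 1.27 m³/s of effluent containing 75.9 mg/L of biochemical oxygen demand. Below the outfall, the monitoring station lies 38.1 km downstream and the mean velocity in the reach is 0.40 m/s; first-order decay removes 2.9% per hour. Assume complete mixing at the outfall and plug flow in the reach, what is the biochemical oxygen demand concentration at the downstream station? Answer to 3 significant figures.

After mixing, C = (49.10·1.400 + 1.270·75.90) / 50.37 = 165.1/50.37 = 3.278 mg/L.
Travel time t = 38.1·1000 / 0.40 = 95250 s = 26.46 h.
2.9%/h lost → k = −ln(1 − 0.029) = 0.02943 h⁻¹.
First-order decay: C = 3.278·exp(−k·t) = 3.278·0.4590 = 1.505 mg/L.

1.50 mg/L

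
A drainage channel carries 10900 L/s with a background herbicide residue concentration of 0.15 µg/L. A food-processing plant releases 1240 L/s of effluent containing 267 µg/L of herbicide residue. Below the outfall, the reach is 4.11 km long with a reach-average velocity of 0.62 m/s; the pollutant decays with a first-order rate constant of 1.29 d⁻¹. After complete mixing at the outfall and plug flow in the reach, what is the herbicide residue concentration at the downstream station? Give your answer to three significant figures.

Mixed concentration C = ΣQC/ΣQ = (10900·0.1500 + 1240·267.0) / 12140 = 332700/12140 = 27.41 µg/L.
Travel time t = 4.11·1000 / 0.62 = 6629 s = 1.841 h.
Applying C = C₀e^(−kt): 27.41 × 0.9058 = 24.82 µg/L.

24.8 µg/L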